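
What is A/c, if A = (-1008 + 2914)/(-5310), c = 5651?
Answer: -953/15003405 ≈ -6.3519e-5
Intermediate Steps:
A = -953/2655 (A = 1906*(-1/5310) = -953/2655 ≈ -0.35895)
A/c = -953/2655/5651 = -953/2655*1/5651 = -953/15003405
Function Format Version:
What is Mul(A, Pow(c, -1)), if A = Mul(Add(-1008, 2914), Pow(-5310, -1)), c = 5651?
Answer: Rational(-953, 15003405) ≈ -6.3519e-5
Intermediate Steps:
A = Rational(-953, 2655) (A = Mul(1906, Rational(-1, 5310)) = Rational(-953, 2655) ≈ -0.35895)
Mul(A, Pow(c, -1)) = Mul(Rational(-953, 2655), Pow(5651, -1)) = Mul(Rational(-953, 2655), Rational(1, 5651)) = Rational(-953, 15003405)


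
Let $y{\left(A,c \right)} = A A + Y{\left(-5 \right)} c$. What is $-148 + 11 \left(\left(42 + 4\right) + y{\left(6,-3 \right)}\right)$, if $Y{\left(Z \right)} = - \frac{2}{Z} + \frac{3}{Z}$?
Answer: $\frac{3803}{5} \approx 760.6$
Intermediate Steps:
$Y{\left(Z \right)} = \frac{1}{Z}$
$y{\left(A,c \right)} = A^{2} - \frac{c}{5}$ ($y{\left(A,c \right)} = A A + \frac{c}{-5} = A^{2} - \frac{c}{5}$)
$-148 + 11 \left(\left(42 + 4\right) + y{\left(6,-3 \right)}\right) = -148 + 11 \left(\left(42 + 4\right) - \left(- \frac{3}{5} - 6^{2}\right)\right) = -148 + 11 \left(46 + \left(36 + \frac{3}{5}\right)\right) = -148 + 11 \left(46 + \frac{183}{5}\right) = -148 + 11 \cdot \frac{413}{5} = -148 + \frac{4543}{5} = \frac{3803}{5}$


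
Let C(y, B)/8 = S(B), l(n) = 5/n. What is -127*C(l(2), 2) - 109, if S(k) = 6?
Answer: -6205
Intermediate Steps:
C(y, B) = 48 (C(y, B) = 8*6 = 48)
-127*C(l(2), 2) - 109 = -127*48 - 109 = -6096 - 109 = -6205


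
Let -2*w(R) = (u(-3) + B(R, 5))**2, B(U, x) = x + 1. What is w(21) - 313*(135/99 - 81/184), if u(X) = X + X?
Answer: -584997/2024 ≈ -289.03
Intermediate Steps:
u(X) = 2*X
B(U, x) = 1 + x
w(R) = 0 (w(R) = -(2*(-3) + (1 + 5))**2/2 = -(-6 + 6)**2/2 = -1/2*0**2 = -1/2*0 = 0)
w(21) - 313*(135/99 - 81/184) = 0 - 313*(135/99 - 81/184) = 0 - 313*(135*(1/99) - 81*1/184) = 0 - 313*(15/11 - 81/184) = 0 - 313*1869/2024 = 0 - 584997/2024 = -584997/2024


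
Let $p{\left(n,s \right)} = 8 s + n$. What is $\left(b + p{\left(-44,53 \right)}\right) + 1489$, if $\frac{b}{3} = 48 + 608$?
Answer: $3837$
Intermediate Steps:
$b = 1968$ ($b = 3 \left(48 + 608\right) = 3 \cdot 656 = 1968$)
$p{\left(n,s \right)} = n + 8 s$
$\left(b + p{\left(-44,53 \right)}\right) + 1489 = \left(1968 + \left(-44 + 8 \cdot 53\right)\right) + 1489 = \left(1968 + \left(-44 + 424\right)\right) + 1489 = \left(1968 + 380\right) + 1489 = 2348 + 1489 = 3837$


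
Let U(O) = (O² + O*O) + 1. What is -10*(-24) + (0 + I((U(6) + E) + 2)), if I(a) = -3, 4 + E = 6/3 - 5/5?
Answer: 237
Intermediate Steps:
U(O) = 1 + 2*O² (U(O) = (O² + O²) + 1 = 2*O² + 1 = 1 + 2*O²)
E = -3 (E = -4 + (6/3 - 5/5) = -4 + (6*(⅓) - 5*⅕) = -4 + (2 - 1) = -4 + 1 = -3)
-10*(-24) + (0 + I((U(6) + E) + 2)) = -10*(-24) + (0 - 3) = 240 - 3 = 237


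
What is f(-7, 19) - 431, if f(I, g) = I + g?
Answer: -419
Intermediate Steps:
f(-7, 19) - 431 = (-7 + 19) - 431 = 12 - 431 = -419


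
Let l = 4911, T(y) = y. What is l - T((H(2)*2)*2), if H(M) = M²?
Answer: 4895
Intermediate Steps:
l - T((H(2)*2)*2) = 4911 - 2²*2*2 = 4911 - 4*2*2 = 4911 - 8*2 = 4911 - 1*16 = 4911 - 16 = 4895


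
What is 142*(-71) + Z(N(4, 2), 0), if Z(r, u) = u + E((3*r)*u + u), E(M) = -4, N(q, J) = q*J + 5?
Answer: -10086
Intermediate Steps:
N(q, J) = 5 + J*q (N(q, J) = J*q + 5 = 5 + J*q)
Z(r, u) = -4 + u (Z(r, u) = u - 4 = -4 + u)
142*(-71) + Z(N(4, 2), 0) = 142*(-71) + (-4 + 0) = -10082 - 4 = -10086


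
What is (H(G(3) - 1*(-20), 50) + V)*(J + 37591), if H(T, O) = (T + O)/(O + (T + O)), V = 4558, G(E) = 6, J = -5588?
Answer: 9191005576/63 ≈ 1.4589e+8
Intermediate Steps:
H(T, O) = (O + T)/(T + 2*O) (H(T, O) = (O + T)/(O + (O + T)) = (O + T)/(T + 2*O))
(H(G(3) - 1*(-20), 50) + V)*(J + 37591) = ((50 + (6 - 1*(-20)))/((6 - 1*(-20)) + 2*50) + 4558)*(-5588 + 37591) = ((50 + (6 + 20))/((6 + 20) + 100) + 4558)*32003 = ((50 + 26)/(26 + 100) + 4558)*32003 = (76/126 + 4558)*32003 = ((1/126)*76 + 4558)*32003 = (38/63 + 4558)*32003 = (287192/63)*32003 = 9191005576/63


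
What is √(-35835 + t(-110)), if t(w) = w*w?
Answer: I*√23735 ≈ 154.06*I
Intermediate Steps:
t(w) = w²
√(-35835 + t(-110)) = √(-35835 + (-110)²) = √(-35835 + 12100) = √(-23735) = I*√23735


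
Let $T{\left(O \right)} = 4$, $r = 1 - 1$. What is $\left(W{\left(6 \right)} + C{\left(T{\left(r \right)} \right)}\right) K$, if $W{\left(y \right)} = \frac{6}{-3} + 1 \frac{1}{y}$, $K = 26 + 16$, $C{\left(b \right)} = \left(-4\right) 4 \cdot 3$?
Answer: $-2093$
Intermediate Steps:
$r = 0$
$C{\left(b \right)} = -48$ ($C{\left(b \right)} = \left(-16\right) 3 = -48$)
$K = 42$
$W{\left(y \right)} = -2 + \frac{1}{y}$ ($W{\left(y \right)} = 6 \left(- \frac{1}{3}\right) + \frac{1}{y} = -2 + \frac{1}{y}$)
$\left(W{\left(6 \right)} + C{\left(T{\left(r \right)} \right)}\right) K = \left(\left(-2 + \frac{1}{6}\right) - 48\right) 42 = \left(- \frac{11}{6} - 48\right) 42 = \left(- \frac{299}{6}\right) 42 = -2093$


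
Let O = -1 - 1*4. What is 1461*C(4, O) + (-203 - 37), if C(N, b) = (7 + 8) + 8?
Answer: 33363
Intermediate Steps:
O = -5 (O = -1 - 4 = -5)
C(N, b) = 23 (C(N, b) = 15 + 8 = 23)
1461*C(4, O) + (-203 - 37) = 1461*23 + (-203 - 37) = 33603 - 240 = 33363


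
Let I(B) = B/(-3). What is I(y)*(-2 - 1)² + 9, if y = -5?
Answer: 24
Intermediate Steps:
I(B) = -B/3 (I(B) = B*(-⅓) = -B/3)
I(y)*(-2 - 1)² + 9 = (-⅓*(-5))*(-2 - 1)² + 9 = (5/3)*(-3)² + 9 = (5/3)*9 + 9 = 15 + 9 = 24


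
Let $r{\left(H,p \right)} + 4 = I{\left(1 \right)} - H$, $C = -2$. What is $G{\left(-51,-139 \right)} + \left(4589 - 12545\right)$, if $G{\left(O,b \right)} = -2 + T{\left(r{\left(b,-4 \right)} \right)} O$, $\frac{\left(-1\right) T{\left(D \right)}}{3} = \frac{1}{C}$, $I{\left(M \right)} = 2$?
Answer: $- \frac{16069}{2} \approx -8034.5$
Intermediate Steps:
$r{\left(H,p \right)} = -2 - H$ ($r{\left(H,p \right)} = -4 - \left(-2 + H\right) = -2 - H$)
$T{\left(D \right)} = \frac{3}{2}$ ($T{\left(D \right)} = - \frac{3}{-2} = \left(-3\right) \left(- \frac{1}{2}\right) = \frac{3}{2}$)
$G{\left(O,b \right)} = -2 + \frac{3 O}{2}$
$G{\left(-51,-139 \right)} + \left(4589 - 12545\right) = \left(-2 + \frac{3}{2} \left(-51\right)\right) + \left(4589 - 12545\right) = \left(-2 - \frac{153}{2}\right) + \left(4589 - 12545\right) = - \frac{157}{2} - 7956 = - \frac{16069}{2}$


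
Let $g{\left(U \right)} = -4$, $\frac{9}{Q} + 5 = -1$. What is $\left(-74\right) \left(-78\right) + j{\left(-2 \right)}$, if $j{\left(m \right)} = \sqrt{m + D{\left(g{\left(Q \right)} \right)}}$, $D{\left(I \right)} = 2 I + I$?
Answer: $5772 + i \sqrt{14} \approx 5772.0 + 3.7417 i$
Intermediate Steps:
$Q = - \frac{3}{2}$ ($Q = \frac{9}{-5 - 1} = \frac{9}{-6} = 9 \left(- \frac{1}{6}\right) = - \frac{3}{2} \approx -1.5$)
$D{\left(I \right)} = 3 I$
$j{\left(m \right)} = \sqrt{-12 + m}$ ($j{\left(m \right)} = \sqrt{m + 3 \left(-4\right)} = \sqrt{m - 12} = \sqrt{-12 + m}$)
$\left(-74\right) \left(-78\right) + j{\left(-2 \right)} = \left(-74\right) \left(-78\right) + \sqrt{-12 - 2} = 5772 + \sqrt{-14} = 5772 + i \sqrt{14}$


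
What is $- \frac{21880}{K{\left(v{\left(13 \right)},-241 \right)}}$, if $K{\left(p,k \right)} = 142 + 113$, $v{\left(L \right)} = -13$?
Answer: $- \frac{4376}{51} \approx -85.804$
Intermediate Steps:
$K{\left(p,k \right)} = 255$
$- \frac{21880}{K{\left(v{\left(13 \right)},-241 \right)}} = - \frac{21880}{255} = \left(-21880\right) \frac{1}{255} = - \frac{4376}{51}$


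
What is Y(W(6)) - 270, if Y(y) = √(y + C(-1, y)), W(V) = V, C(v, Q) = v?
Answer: -270 + √5 ≈ -267.76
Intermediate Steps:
Y(y) = √(-1 + y) (Y(y) = √(y - 1) = √(-1 + y))
Y(W(6)) - 270 = √(-1 + 6) - 270 = √5 - 270 = -270 + √5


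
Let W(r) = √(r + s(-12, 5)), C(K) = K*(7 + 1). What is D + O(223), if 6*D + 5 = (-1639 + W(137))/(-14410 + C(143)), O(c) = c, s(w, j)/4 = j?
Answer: 1607747/7236 - √157/79596 ≈ 222.19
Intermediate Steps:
s(w, j) = 4*j
C(K) = 8*K (C(K) = K*8 = 8*K)
W(r) = √(20 + r) (W(r) = √(r + 4*5) = √(r + 20) = √(20 + r))
D = -5881/7236 - √157/79596 (D = -⅚ + ((-1639 + √(20 + 137))/(-14410 + 8*143))/6 = -⅚ + ((-1639 + √157)/(-14410 + 1144))/6 = -⅚ + ((-1639 + √157)/(-13266))/6 = -⅚ + ((-1639 + √157)*(-1/13266))/6 = -⅚ + (149/1206 - √157/13266)/6 = -⅚ + (149/7236 - √157/79596) = -5881/7236 - √157/79596 ≈ -0.81290)
D + O(223) = (-5881/7236 - √157/79596) + 223 = 1607747/7236 - √157/79596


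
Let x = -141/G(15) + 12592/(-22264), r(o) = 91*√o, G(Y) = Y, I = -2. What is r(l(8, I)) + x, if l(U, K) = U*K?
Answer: -138671/13915 + 364*I ≈ -9.9656 + 364.0*I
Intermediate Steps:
l(U, K) = K*U
x = -138671/13915 (x = -141/15 + 12592/(-22264) = -141*1/15 + 12592*(-1/22264) = -47/5 - 1574/2783 = -138671/13915 ≈ -9.9656)
r(l(8, I)) + x = 91*√(-2*8) - 138671/13915 = 91*√(-16) - 138671/13915 = 91*(4*I) - 138671/13915 = 364*I - 138671/13915 = -138671/13915 + 364*I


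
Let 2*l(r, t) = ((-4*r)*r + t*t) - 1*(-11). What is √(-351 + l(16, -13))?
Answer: I*√773 ≈ 27.803*I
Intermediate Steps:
l(r, t) = 11/2 + t²/2 - 2*r² (l(r, t) = (((-4*r)*r + t*t) - 1*(-11))/2 = ((-4*r² + t²) + 11)/2 = ((t² - 4*r²) + 11)/2 = (11 + t² - 4*r²)/2 = 11/2 + t²/2 - 2*r²)
√(-351 + l(16, -13)) = √(-351 + (11/2 + (½)*(-13)² - 2*16²)) = √(-351 + (11/2 + (½)*169 - 2*256)) = √(-351 + (11/2 + 169/2 - 512)) = √(-351 - 422) = √(-773) = I*√773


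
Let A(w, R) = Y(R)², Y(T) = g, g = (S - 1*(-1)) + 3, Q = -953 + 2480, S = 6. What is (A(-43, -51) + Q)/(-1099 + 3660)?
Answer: 1627/2561 ≈ 0.63530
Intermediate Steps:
Q = 1527
g = 10 (g = (6 - 1*(-1)) + 3 = (6 + 1) + 3 = 7 + 3 = 10)
Y(T) = 10
A(w, R) = 100 (A(w, R) = 10² = 100)
(A(-43, -51) + Q)/(-1099 + 3660) = (100 + 1527)/(-1099 + 3660) = 1627/2561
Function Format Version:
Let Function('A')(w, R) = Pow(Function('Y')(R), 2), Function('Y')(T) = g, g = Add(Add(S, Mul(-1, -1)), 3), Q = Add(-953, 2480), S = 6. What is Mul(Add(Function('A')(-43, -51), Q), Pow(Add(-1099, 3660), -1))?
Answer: Rational(1627, 2561) ≈ 0.63530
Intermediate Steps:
Q = 1527
g = 10 (g = Add(Add(6, Mul(-1, -1)), 3) = Add(Add(6, 1), 3) = Add(7, 3) = 10)
Function('Y')(T) = 10
Function('A')(w, R) = 100 (Function('A')(w, R) = Pow(10, 2) = 100)
Mul(Add(Function('A')(-43, -51), Q), Pow(Add(-1099, 3660), -1)) = Mul(Add(100, 1527), Pow(Add(-1099, 3660), -1)) = Mul(1627, Pow(2561, -1)) = Mul(1627, Rational(1, 2561)) = Rational(1627, 2561)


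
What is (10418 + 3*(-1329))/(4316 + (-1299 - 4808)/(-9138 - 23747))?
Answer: 211483435/141937767 ≈ 1.4900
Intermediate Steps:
(10418 + 3*(-1329))/(4316 + (-1299 - 4808)/(-9138 - 23747)) = (10418 - 3987)/(4316 - 6107/(-32885)) = 6431/(4316 - 6107*(-1/32885)) = 6431/(4316 + 6107/32885) = 6431/(141937767/32885) = 6431*(32885/141937767) = 211483435/141937767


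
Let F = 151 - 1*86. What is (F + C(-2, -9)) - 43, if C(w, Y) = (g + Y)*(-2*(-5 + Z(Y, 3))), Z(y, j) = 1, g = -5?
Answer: -90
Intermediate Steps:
C(w, Y) = -40 + 8*Y (C(w, Y) = (-5 + Y)*(-2*(-5 + 1)) = (-5 + Y)*(-2*(-4)) = (-5 + Y)*8 = -40 + 8*Y)
F = 65 (F = 151 - 86 = 65)
(F + C(-2, -9)) - 43 = (65 + (-40 + 8*(-9))) - 43 = (65 + (-40 - 72)) - 43 = (65 - 112) - 43 = -47 - 43 = -90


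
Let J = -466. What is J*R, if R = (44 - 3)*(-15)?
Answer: 286590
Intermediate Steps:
R = -615 (R = 41*(-15) = -615)
J*R = -466*(-615) = 286590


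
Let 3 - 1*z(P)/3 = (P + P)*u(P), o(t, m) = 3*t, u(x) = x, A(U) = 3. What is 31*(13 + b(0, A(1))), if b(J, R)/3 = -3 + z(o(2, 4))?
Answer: -19127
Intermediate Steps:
z(P) = 9 - 6*P² (z(P) = 9 - 3*(P + P)*P = 9 - 3*2*P*P = 9 - 6*P²)
b(J, R) = -630 (b(J, R) = 3*(-3 + (9 - 6*(3*2)²)) = 3*(-3 + (9 - 6*6²)) = 3*(-3 + (9 - 6*36)) = 3*(-3 + (9 - 216)) = 3*(-3 - 207) = 3*(-210) = -630)
31*(13 + b(0, A(1))) = 31*(13 - 630) = 31*(-617) = -19127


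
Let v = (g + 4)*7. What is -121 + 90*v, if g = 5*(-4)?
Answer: -10201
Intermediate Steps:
g = -20
v = -112 (v = (-20 + 4)*7 = -16*7 = -112)
-121 + 90*v = -121 + 90*(-112) = -121 - 10080 = -10201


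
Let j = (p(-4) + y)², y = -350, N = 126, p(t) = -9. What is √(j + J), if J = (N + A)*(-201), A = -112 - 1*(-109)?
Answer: √104158 ≈ 322.74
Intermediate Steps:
A = -3 (A = -112 + 109 = -3)
j = 128881 (j = (-9 - 350)² = (-359)² = 128881)
J = -24723 (J = (126 - 3)*(-201) = 123*(-201) = -24723)
√(j + J) = √(128881 - 24723) = √104158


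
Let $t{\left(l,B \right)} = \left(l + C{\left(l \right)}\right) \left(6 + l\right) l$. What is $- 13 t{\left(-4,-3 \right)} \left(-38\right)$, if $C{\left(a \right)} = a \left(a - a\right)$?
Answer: $15808$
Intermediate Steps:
$C{\left(a \right)} = 0$ ($C{\left(a \right)} = a 0 = 0$)
$t{\left(l,B \right)} = l^{2} \left(6 + l\right)$ ($t{\left(l,B \right)} = \left(l + 0\right) \left(6 + l\right) l = l \left(6 + l\right) l = l^{2} \left(6 + l\right)$)
$- 13 t{\left(-4,-3 \right)} \left(-38\right) = - 13 \left(-4\right)^{2} \left(6 - 4\right) \left(-38\right) = - 13 \cdot 16 \cdot 2 \left(-38\right) = \left(-13\right) 32 \left(-38\right) = \left(-416\right) \left(-38\right) = 15808$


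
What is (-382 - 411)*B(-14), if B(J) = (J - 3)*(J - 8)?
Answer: -296582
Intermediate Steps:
B(J) = (-8 + J)*(-3 + J) (B(J) = (-3 + J)*(-8 + J) = (-8 + J)*(-3 + J))
(-382 - 411)*B(-14) = (-382 - 411)*(24 + (-14)² - 11*(-14)) = -793*(24 + 196 + 154) = -793*374 = -296582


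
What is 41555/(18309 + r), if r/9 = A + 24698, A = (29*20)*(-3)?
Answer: 41555/224931 ≈ 0.18475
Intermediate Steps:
A = -1740 (A = 580*(-3) = -1740)
r = 206622 (r = 9*(-1740 + 24698) = 9*22958 = 206622)
41555/(18309 + r) = 41555/(18309 + 206622) = 41555/224931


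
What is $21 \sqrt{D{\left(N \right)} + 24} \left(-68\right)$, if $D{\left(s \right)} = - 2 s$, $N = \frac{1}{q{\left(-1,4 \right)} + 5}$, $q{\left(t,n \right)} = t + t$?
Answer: $- 476 \sqrt{210} \approx -6897.9$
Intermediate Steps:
$q{\left(t,n \right)} = 2 t$
$N = \frac{1}{3}$ ($N = \frac{1}{2 \left(-1\right) + 5} = \frac{1}{-2 + 5} = \frac{1}{3} \approx 0.33333$)
$21 \sqrt{D{\left(N \right)} + 24} \left(-68\right) = 21 \sqrt{\left(-2\right) \frac{1}{3} + 24} \left(-68\right) = 21 \sqrt{- \frac{2}{3} + 24} \left(-68\right) = 21 \sqrt{\frac{70}{3}} \left(-68\right) = 21 \frac{\sqrt{210}}{3} \left(-68\right) = 21 \left(- \frac{68 \sqrt{210}}{3}\right) = - 476 \sqrt{210}$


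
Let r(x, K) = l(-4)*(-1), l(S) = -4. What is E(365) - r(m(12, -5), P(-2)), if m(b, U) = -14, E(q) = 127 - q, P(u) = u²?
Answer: -242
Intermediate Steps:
r(x, K) = 4 (r(x, K) = -4*(-1) = 4)
E(365) - r(m(12, -5), P(-2)) = (127 - 1*365) - 1*4 = (127 - 365) - 4 = -238 - 4 = -242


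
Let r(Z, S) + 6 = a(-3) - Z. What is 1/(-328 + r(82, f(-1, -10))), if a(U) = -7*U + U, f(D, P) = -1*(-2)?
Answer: -1/398 ≈ -0.0025126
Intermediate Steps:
f(D, P) = 2
a(U) = -6*U
r(Z, S) = 12 - Z (r(Z, S) = -6 + (-6*(-3) - Z) = -6 + (18 - Z) = 12 - Z)
1/(-328 + r(82, f(-1, -10))) = 1/(-328 + (12 - 1*82)) = 1/(-328 + (12 - 82)) = 1/(-328 - 70) = 1/(-398) = -1/398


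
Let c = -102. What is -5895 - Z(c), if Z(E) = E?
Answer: -5793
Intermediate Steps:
-5895 - Z(c) = -5895 - 1*(-102) = -5895 + 102 = -5793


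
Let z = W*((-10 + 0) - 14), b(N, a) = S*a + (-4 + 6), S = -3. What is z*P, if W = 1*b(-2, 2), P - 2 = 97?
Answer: 9504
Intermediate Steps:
b(N, a) = 2 - 3*a (b(N, a) = -3*a + (-4 + 6) = -3*a + 2 = 2 - 3*a)
P = 99 (P = 2 + 97 = 99)
W = -4 (W = 1*(2 - 3*2) = 1*(2 - 6) = 1*(-4) = -4)
z = 96 (z = -4*((-10 + 0) - 14) = -4*(-10 - 14) = -4*(-24) = 96)
z*P = 96*99 = 9504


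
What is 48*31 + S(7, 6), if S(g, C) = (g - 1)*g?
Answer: 1530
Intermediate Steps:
S(g, C) = g*(-1 + g) (S(g, C) = (-1 + g)*g = g*(-1 + g))
48*31 + S(7, 6) = 48*31 + 7*(-1 + 7) = 1488 + 7*6 = 1488 + 42 = 1530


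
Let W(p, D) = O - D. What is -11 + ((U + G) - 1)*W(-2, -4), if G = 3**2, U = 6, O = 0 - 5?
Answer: -25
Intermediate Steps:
O = -5
W(p, D) = -5 - D
G = 9
-11 + ((U + G) - 1)*W(-2, -4) = -11 + ((6 + 9) - 1)*(-5 - 1*(-4)) = -11 + (15 - 1)*(-5 + 4) = -11 + 14*(-1) = -11 - 14 = -25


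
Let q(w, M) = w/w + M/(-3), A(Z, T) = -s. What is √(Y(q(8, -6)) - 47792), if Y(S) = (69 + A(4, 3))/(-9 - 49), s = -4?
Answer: 3*I*√17864058/58 ≈ 218.62*I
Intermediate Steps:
A(Z, T) = 4 (A(Z, T) = -1*(-4) = 4)
q(w, M) = 1 - M/3 (q(w, M) = 1 + M*(-⅓) = 1 - M/3)
Y(S) = -73/58 (Y(S) = (69 + 4)/(-9 - 49) = 73/(-58) = 73*(-1/58) = -73/58)
√(Y(q(8, -6)) - 47792) = √(-73/58 - 47792) = √(-2772009/58) = 3*I*√17864058/58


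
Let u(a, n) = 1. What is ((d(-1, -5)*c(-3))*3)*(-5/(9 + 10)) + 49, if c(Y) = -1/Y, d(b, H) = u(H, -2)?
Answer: 926/19 ≈ 48.737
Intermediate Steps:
d(b, H) = 1
((d(-1, -5)*c(-3))*3)*(-5/(9 + 10)) + 49 = ((1*(-1/(-3)))*3)*(-5/(9 + 10)) + 49 = ((1*(-1*(-⅓)))*3)*(-5/19) + 49 = ((1*(⅓))*3)*(-5*1/19) + 49 = ((⅓)*3)*(-5/19) + 49 = 1*(-5/19) + 49 = -5/19 + 49 = 926/19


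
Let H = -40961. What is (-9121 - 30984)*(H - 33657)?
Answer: 2992554890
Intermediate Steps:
(-9121 - 30984)*(H - 33657) = (-9121 - 30984)*(-40961 - 33657) = -40105*(-74618) = 2992554890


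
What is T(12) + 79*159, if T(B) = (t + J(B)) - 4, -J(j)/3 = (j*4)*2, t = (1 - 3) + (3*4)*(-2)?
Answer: 12243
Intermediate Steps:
t = -26 (t = -2 + 12*(-2) = -2 - 24 = -26)
J(j) = -24*j (J(j) = -3*j*4*2 = -3*4*j*2 = -24*j)
T(B) = -30 - 24*B (T(B) = (-26 - 24*B) - 4 = -30 - 24*B)
T(12) + 79*159 = (-30 - 24*12) + 79*159 = (-30 - 288) + 12561 = -318 + 12561 = 12243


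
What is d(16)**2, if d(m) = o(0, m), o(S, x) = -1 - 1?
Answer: 4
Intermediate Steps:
o(S, x) = -2
d(m) = -2
d(16)**2 = (-2)**2 = 4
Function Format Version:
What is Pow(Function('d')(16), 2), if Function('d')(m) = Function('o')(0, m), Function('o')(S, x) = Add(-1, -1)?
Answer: 4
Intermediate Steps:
Function('o')(S, x) = -2
Function('d')(m) = -2
Pow(Function('d')(16), 2) = Pow(-2, 2) = 4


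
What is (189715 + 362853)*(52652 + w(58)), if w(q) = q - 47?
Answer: 29099888584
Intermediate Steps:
w(q) = -47 + q
(189715 + 362853)*(52652 + w(58)) = (189715 + 362853)*(52652 + (-47 + 58)) = 552568*(52652 + 11) = 552568*52663 = 29099888584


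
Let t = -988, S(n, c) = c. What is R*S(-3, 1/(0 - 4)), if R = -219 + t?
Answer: 1207/4 ≈ 301.75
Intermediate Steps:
R = -1207 (R = -219 - 988 = -1207)
R*S(-3, 1/(0 - 4)) = -1207/(0 - 4) = -1207/(-4) = -1207*(-¼) = 1207/4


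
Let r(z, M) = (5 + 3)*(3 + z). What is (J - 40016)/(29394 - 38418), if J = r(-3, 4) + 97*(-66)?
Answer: 23209/4512 ≈ 5.1438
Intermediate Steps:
r(z, M) = 24 + 8*z (r(z, M) = 8*(3 + z) = 24 + 8*z)
J = -6402 (J = (24 + 8*(-3)) + 97*(-66) = (24 - 24) - 6402 = 0 - 6402 = -6402)
(J - 40016)/(29394 - 38418) = (-6402 - 40016)/(29394 - 38418) = -46418/(-9024) = -46418*(-1/9024) = 23209/4512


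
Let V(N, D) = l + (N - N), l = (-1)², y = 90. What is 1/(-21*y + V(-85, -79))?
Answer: -1/1889 ≈ -0.00052938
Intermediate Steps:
l = 1
V(N, D) = 1 (V(N, D) = 1 + (N - N) = 1 + 0 = 1)
1/(-21*y + V(-85, -79)) = 1/(-21*90 + 1) = 1/(-1890 + 1) = 1/(-1889) = -1/1889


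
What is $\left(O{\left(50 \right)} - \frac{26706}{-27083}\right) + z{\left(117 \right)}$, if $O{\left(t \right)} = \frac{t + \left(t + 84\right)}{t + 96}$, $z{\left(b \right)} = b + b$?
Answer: $\frac{6398260}{27083} \approx 236.25$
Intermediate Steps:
$z{\left(b \right)} = 2 b$
$O{\left(t \right)} = \frac{84 + 2 t}{96 + t}$ ($O{\left(t \right)} = \frac{t + \left(84 + t\right)}{96 + t} = \frac{84 + 2 t}{96 + t}$)
$\left(O{\left(50 \right)} - \frac{26706}{-27083}\right) + z{\left(117 \right)} = \left(\frac{2 \left(42 + 50\right)}{96 + 50} - \frac{26706}{-27083}\right) + 2 \cdot 117 = \left(2 \cdot \frac{1}{146} \cdot 92 - - \frac{26706}{27083}\right) + 234 = \left(2 \cdot \frac{1}{146} \cdot 92 + \frac{26706}{27083}\right) + 234 = \left(\frac{92}{73} + \frac{26706}{27083}\right) + 234 = \frac{60838}{27083} + 234 = \frac{6398260}{27083}$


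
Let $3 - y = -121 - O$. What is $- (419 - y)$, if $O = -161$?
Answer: $-456$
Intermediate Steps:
$y = -37$ ($y = 3 - \left(-121 - -161\right) = 3 - \left(-121 + 161\right) = 3 - 40 = -37$)
$- (419 - y) = - (419 - -37) = - (419 + 37) = \left(-1\right) 456 = -456$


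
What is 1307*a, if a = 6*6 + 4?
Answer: 52280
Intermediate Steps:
a = 40 (a = 36 + 4 = 40)
1307*a = 1307*40 = 52280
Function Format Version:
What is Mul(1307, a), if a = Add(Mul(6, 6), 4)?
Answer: 52280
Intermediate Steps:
a = 40 (a = Add(36, 4) = 40)
Mul(1307, a) = Mul(1307, 40) = 52280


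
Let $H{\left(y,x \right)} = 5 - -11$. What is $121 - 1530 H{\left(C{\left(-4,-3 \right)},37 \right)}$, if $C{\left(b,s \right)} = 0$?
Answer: $-24359$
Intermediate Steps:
$H{\left(y,x \right)} = 16$ ($H{\left(y,x \right)} = 5 + 11 = 16$)
$121 - 1530 H{\left(C{\left(-4,-3 \right)},37 \right)} = 121 - 24480 = -24359$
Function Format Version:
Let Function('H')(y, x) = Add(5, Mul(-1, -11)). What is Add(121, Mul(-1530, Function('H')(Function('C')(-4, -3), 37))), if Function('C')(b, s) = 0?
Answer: -24359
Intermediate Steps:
Function('H')(y, x) = 16 (Function('H')(y, x) = Add(5, 11) = 16)
Add(121, Mul(-1530, Function('H')(Function('C')(-4, -3), 37))) = Add(121, Mul(-1530, 16)) = Add(121, -24480) = -24359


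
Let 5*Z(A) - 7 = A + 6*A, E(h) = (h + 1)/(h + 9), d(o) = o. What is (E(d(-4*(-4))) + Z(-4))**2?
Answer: 7744/625 ≈ 12.390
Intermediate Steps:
E(h) = (1 + h)/(9 + h)
Z(A) = 7/5 + 7*A/5 (Z(A) = 7/5 + (A + 6*A)/5 = 7/5 + (7*A)/5 = 7/5 + 7*A/5)
(E(d(-4*(-4))) + Z(-4))**2 = ((1 - 4*(-4))/(9 - 4*(-4)) + (7/5 + (7/5)*(-4)))**2 = ((1 + 16)/(9 + 16) + (7/5 - 28/5))**2 = (17/25 - 21/5)**2 = (-88/25)**2 = 7744/625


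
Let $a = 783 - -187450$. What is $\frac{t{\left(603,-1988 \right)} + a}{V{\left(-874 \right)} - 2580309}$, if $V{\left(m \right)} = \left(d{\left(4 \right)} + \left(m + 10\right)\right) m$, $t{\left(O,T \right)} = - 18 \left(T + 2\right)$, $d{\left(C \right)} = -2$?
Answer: $- \frac{223981}{1823425} \approx -0.12284$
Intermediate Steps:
$t{\left(O,T \right)} = -36 - 18 T$ ($t{\left(O,T \right)} = - 18 \left(2 + T\right) = -36 - 18 T$)
$V{\left(m \right)} = m \left(8 + m\right)$ ($V{\left(m \right)} = \left(-2 + \left(m + 10\right)\right) m = \left(-2 + \left(10 + m\right)\right) m = \left(8 + m\right) m = m \left(8 + m\right)$)
$a = 188233$ ($a = 783 + 187450 = 188233$)
$\frac{t{\left(603,-1988 \right)} + a}{V{\left(-874 \right)} - 2580309} = \frac{\left(-36 - -35784\right) + 188233}{- 874 \left(8 - 874\right) - 2580309} = \frac{\left(-36 + 35784\right) + 188233}{\left(-874\right) \left(-866\right) - 2580309} = \frac{35748 + 188233}{756884 - 2580309} = \frac{223981}{-1823425} = 223981 \left(- \frac{1}{1823425}\right) = - \frac{223981}{1823425}$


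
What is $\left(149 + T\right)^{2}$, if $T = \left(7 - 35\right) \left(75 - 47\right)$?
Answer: $403225$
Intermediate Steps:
$T = -784$ ($T = \left(-28\right) 28 = -784$)
$\left(149 + T\right)^{2} = \left(149 - 784\right)^{2} = \left(-635\right)^{2} = 403225$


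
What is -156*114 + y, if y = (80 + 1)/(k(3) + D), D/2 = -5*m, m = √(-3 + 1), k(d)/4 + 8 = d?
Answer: 9*(-19760*√2 + 39529*I)/(10*(√2 - 2*I)) ≈ -17787.0 + 1.9092*I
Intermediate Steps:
k(d) = -32 + 4*d
m = I*√2 (m = √(-2) = I*√2 ≈ 1.4142*I)
D = -10*I*√2 (D = 2*(-5*I*√2) = -10*I*√2 ≈ -14.142*I)
y = 81/(-20 - 10*I*√2) (y = (80 + 1)/((-32 + 4*3) - 10*I*√2) = 81/((-32 + 12) - 10*I*√2) = 81/(-20 - 10*I*√2) ≈ -2.7 + 1.9092*I)
-156*114 + y = -156*114 + (-27/10 + 27*I*√2/20) = -17784 + (-27/10 + 27*I*√2/20) = -177867/10 + 27*I*√2/20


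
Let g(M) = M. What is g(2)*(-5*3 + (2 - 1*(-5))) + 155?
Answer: 139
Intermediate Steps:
g(2)*(-5*3 + (2 - 1*(-5))) + 155 = 2*(-5*3 + (2 - 1*(-5))) + 155 = 2*(-15 + (2 + 5)) + 155 = 2*(-15 + 7) + 155 = 2*(-8) + 155 = -16 + 155 = 139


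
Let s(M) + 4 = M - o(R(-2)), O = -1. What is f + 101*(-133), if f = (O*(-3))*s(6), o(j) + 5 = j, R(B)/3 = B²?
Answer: -13448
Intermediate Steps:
R(B) = 3*B²
o(j) = -5 + j
s(M) = -11 + M (s(M) = -4 + (M - (-5 + 3*(-2)²)) = -4 + (M - (-5 + 3*4)) = -4 + (M - (-5 + 12)) = -4 + (M - 1*7) = -4 + (M - 7) = -4 + (-7 + M) = -11 + M)
f = -15 (f = (-1*(-3))*(-11 + 6) = 3*(-5) = -15)
f + 101*(-133) = -15 + 101*(-133) = -15 - 13433 = -13448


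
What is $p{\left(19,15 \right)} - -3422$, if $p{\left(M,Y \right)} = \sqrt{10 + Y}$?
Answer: $3427$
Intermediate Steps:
$p{\left(19,15 \right)} - -3422 = \sqrt{10 + 15} - -3422 = \sqrt{25} + 3422 = 5 + 3422 = 3427$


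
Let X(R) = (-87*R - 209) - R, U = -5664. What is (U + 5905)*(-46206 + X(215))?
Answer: -15745735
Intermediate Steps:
X(R) = -209 - 88*R (X(R) = (-209 - 87*R) - R = -209 - 88*R)
(U + 5905)*(-46206 + X(215)) = (-5664 + 5905)*(-46206 + (-209 - 88*215)) = 241*(-46206 + (-209 - 18920)) = 241*(-46206 - 19129) = 241*(-65335) = -15745735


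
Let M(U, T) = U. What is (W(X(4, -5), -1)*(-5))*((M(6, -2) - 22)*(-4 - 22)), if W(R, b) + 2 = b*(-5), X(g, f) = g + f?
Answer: -6240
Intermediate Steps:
X(g, f) = f + g
W(R, b) = -2 - 5*b (W(R, b) = -2 + b*(-5) = -2 - 5*b)
(W(X(4, -5), -1)*(-5))*((M(6, -2) - 22)*(-4 - 22)) = ((-2 - 5*(-1))*(-5))*((6 - 22)*(-4 - 22)) = ((-2 + 5)*(-5))*(-16*(-26)) = (3*(-5))*416 = -15*416 = -6240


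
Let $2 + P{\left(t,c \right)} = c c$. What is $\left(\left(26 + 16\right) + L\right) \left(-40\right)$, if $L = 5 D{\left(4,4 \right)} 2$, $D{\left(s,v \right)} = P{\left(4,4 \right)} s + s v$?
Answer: $-30480$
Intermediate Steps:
$P{\left(t,c \right)} = -2 + c^{2}$ ($P{\left(t,c \right)} = -2 + c c = -2 + c^{2}$)
$D{\left(s,v \right)} = 14 s + s v$ ($D{\left(s,v \right)} = \left(-2 + 4^{2}\right) s + s v = \left(-2 + 16\right) s + s v = 14 s + s v$)
$L = 720$ ($L = 5 \cdot 4 \left(14 + 4\right) 2 = 5 \cdot 4 \cdot 18 \cdot 2 = 5 \cdot 72 \cdot 2 = 360 \cdot 2 = 720$)
$\left(\left(26 + 16\right) + L\right) \left(-40\right) = \left(\left(26 + 16\right) + 720\right) \left(-40\right) = \left(42 + 720\right) \left(-40\right) = 762 \left(-40\right) = -30480$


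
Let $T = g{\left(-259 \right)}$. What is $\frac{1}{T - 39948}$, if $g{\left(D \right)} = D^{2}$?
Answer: $\frac{1}{27133} \approx 3.6855 \cdot 10^{-5}$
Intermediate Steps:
$T = 67081$ ($T = \left(-259\right)^{2} = 67081$)
$\frac{1}{T - 39948} = \frac{1}{67081 - 39948} = \frac{1}{27133}$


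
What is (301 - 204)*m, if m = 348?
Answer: 33756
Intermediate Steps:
(301 - 204)*m = (301 - 204)*348 = 97*348 = 33756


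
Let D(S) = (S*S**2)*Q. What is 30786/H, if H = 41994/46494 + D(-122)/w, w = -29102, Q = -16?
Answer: -1157098983138/37488735589 ≈ -30.865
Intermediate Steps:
D(S) = -16*S**3 (D(S) = (S*S**2)*(-16) = S**3*(-16) = -16*S**3)
H = -37488735589/37585233 (H = 41994/46494 - 16*(-122)**3/(-29102) = 41994*(1/46494) - 16*(-1815848)*(-1/29102) = 2333/2583 + 29053568*(-1/29102) = 2333/2583 - 14526784/14551 = -37488735589/37585233 ≈ -997.43)
30786/H = 30786/(-37488735589/37585233) = 30786*(-37585233/37488735589) = -1157098983138/37488735589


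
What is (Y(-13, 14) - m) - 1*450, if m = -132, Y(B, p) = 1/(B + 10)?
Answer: -955/3 ≈ -318.33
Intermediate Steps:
Y(B, p) = 1/(10 + B)
(Y(-13, 14) - m) - 1*450 = (1/(10 - 13) - 1*(-132)) - 1*450 = (1/(-3) + 132) - 450 = (-⅓ + 132) - 450 = 395/3 - 450 = -955/3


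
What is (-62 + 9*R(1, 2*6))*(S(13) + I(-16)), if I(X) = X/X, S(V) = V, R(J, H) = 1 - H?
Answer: -2254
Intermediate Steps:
I(X) = 1
(-62 + 9*R(1, 2*6))*(S(13) + I(-16)) = (-62 + 9*(1 - 2*6))*(13 + 1) = (-62 + 9*(1 - 1*12))*14 = (-62 + 9*(1 - 12))*14 = (-62 + 9*(-11))*14 = (-62 - 99)*14 = -161*14 = -2254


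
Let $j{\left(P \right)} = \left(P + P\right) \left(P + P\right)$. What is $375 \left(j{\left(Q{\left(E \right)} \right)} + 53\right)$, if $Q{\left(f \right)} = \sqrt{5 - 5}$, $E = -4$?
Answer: $19875$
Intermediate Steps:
$Q{\left(f \right)} = 0$ ($Q{\left(f \right)} = \sqrt{0} = 0$)
$j{\left(P \right)} = 4 P^{2}$ ($j{\left(P \right)} = 2 P 2 P = 4 P^{2}$)
$375 \left(j{\left(Q{\left(E \right)} \right)} + 53\right) = 375 \left(4 \cdot 0^{2} + 53\right) = 375 \left(4 \cdot 0 + 53\right) = 375 \left(0 + 53\right) = 375 \cdot 53 = 19875$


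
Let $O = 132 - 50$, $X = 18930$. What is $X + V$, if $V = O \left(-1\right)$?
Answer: $18848$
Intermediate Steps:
$O = 82$ ($O = 132 - 50 = 82$)
$V = -82$ ($V = 82 \left(-1\right) = -82$)
$X + V = 18930 - 82 = 18848$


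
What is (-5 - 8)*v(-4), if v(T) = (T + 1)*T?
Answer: -156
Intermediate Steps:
v(T) = T*(1 + T) (v(T) = (1 + T)*T = T*(1 + T))
(-5 - 8)*v(-4) = (-5 - 8)*(-4*(1 - 4)) = -(-52)*(-3) = -13*12 = -156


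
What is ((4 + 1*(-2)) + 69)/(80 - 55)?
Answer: 71/25 ≈ 2.8400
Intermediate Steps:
((4 + 1*(-2)) + 69)/(80 - 55) = ((4 - 2) + 69)/25 = (2 + 69)/25 = (1/25)*71 = 71/25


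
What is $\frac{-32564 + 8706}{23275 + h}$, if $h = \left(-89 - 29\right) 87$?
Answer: $- \frac{23858}{13009} \approx -1.834$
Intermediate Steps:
$h = -10266$ ($h = \left(-118\right) 87 = -10266$)
$\frac{-32564 + 8706}{23275 + h} = \frac{-32564 + 8706}{23275 - 10266} = - \frac{23858}{13009}$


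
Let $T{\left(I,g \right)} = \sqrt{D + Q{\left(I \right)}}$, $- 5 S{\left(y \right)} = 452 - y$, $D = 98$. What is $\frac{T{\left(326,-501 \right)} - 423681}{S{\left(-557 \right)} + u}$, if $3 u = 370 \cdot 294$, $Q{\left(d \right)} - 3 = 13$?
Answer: $- \frac{37165}{3163} + \frac{5 \sqrt{114}}{180291} \approx -11.75$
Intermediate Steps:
$Q{\left(d \right)} = 16$ ($Q{\left(d \right)} = 3 + 13 = 16$)
$u = 36260$ ($u = \frac{370 \cdot 294}{3} = \frac{1}{3} \cdot 108780 = 36260$)
$S{\left(y \right)} = - \frac{452}{5} + \frac{y}{5}$ ($S{\left(y \right)} = - \frac{452 - y}{5} = - \frac{452}{5} + \frac{y}{5}$)
$T{\left(I,g \right)} = \sqrt{114}$ ($T{\left(I,g \right)} = \sqrt{98 + 16} = \sqrt{114}$)
$\frac{T{\left(326,-501 \right)} - 423681}{S{\left(-557 \right)} + u} = \frac{\sqrt{114} - 423681}{\left(- \frac{452}{5} + \frac{1}{5} \left(-557\right)\right) + 36260} = \frac{-423681 + \sqrt{114}}{\left(- \frac{452}{5} - \frac{557}{5}\right) + 36260} = \frac{-423681 + \sqrt{114}}{- \frac{1009}{5} + 36260} = \frac{-423681 + \sqrt{114}}{\frac{180291}{5}} = \left(-423681 + \sqrt{114}\right) \frac{5}{180291} = - \frac{37165}{3163} + \frac{5 \sqrt{114}}{180291}$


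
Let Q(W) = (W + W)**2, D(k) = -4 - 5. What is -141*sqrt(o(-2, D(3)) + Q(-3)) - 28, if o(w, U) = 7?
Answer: -28 - 141*sqrt(43) ≈ -952.60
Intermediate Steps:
D(k) = -9
Q(W) = 4*W**2 (Q(W) = (2*W)**2 = 4*W**2)
-141*sqrt(o(-2, D(3)) + Q(-3)) - 28 = -141*sqrt(7 + 4*(-3)**2) - 28 = -141*sqrt(7 + 4*9) - 28 = -141*sqrt(7 + 36) - 28 = -141*sqrt(43) - 28 = -28 - 141*sqrt(43)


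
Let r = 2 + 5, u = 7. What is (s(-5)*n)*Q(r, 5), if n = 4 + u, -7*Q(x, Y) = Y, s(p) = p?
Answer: 275/7 ≈ 39.286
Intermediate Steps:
r = 7
Q(x, Y) = -Y/7
n = 11 (n = 4 + 7 = 11)
(s(-5)*n)*Q(r, 5) = (-5*11)*(-⅐*5) = -55*(-5/7) = 275/7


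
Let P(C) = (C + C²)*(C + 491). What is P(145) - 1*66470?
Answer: 13397650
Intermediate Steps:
P(C) = (491 + C)*(C + C²) (P(C) = (C + C²)*(491 + C) = (491 + C)*(C + C²))
P(145) - 1*66470 = 145*(491 + 145² + 492*145) - 1*66470 = 145*(491 + 21025 + 71340) - 66470 = 145*92856 - 66470 = 13464120 - 66470 = 13397650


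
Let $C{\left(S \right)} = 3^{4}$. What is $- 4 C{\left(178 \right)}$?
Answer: $-324$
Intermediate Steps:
$C{\left(S \right)} = 81$
$- 4 C{\left(178 \right)} = \left(-4\right) 81 = -324$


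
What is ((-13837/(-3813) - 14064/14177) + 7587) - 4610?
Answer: 161069935394/54056901 ≈ 2979.6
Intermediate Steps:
((-13837/(-3813) - 14064/14177) + 7587) - 4610 = ((-13837*(-1/3813) - 14064*1/14177) + 7587) - 4610 = ((13837/3813 - 14064/14177) + 7587) - 4610 = (142541117/54056901 + 7587) - 4610 = 410272249004/54056901 - 4610 = 161069935394/54056901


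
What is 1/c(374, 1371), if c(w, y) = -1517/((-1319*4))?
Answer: 5276/1517 ≈ 3.4779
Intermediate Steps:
c(w, y) = 1517/5276 (c(w, y) = -1517/(-5276) = -1517*(-1/5276) = 1517/5276)
1/c(374, 1371) = 1/(1517/5276) = 5276/1517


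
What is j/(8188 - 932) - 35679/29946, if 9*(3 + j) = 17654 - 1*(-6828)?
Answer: -38039333/46561752 ≈ -0.81697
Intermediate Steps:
j = 24455/9 (j = -3 + (17654 - 1*(-6828))/9 = -3 + (17654 + 6828)/9 = -3 + (1/9)*24482 = -3 + 24482/9 = 24455/9 ≈ 2717.2)
j/(8188 - 932) - 35679/29946 = 24455/(9*(8188 - 932)) - 35679/29946 = (24455/9)/7256 - 35679*1/29946 = (24455/9)*(1/7256) - 1699/1426 = 24455/65304 - 1699/1426 = -38039333/46561752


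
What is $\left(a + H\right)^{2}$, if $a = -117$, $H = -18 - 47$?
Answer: $33124$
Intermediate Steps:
$H = -65$ ($H = -18 - 47 = -65$)
$\left(a + H\right)^{2} = \left(-117 - 65\right)^{2} = \left(-182\right)^{2} = 33124$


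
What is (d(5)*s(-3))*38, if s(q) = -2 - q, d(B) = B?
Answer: 190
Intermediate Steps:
(d(5)*s(-3))*38 = (5*(-2 - 1*(-3)))*38 = (5*(-2 + 3))*38 = (5*1)*38 = 5*38 = 190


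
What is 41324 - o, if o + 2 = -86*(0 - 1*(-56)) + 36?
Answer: 46106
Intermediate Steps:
o = -4782 (o = -2 + (-86*(0 - 1*(-56)) + 36) = -2 + (-86*(0 + 56) + 36) = -2 + (-86*56 + 36) = -2 + (-4816 + 36) = -2 - 4780 = -4782)
41324 - o = 41324 - 1*(-4782) = 41324 + 4782 = 46106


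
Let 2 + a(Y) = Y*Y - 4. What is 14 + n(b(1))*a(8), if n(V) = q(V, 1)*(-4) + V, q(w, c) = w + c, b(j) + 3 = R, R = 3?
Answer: -218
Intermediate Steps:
b(j) = 0 (b(j) = -3 + 3 = 0)
q(w, c) = c + w
n(V) = -4 - 3*V (n(V) = (1 + V)*(-4) + V = (-4 - 4*V) + V = -4 - 3*V)
a(Y) = -6 + Y² (a(Y) = -2 + (Y*Y - 4) = -2 + (Y² - 4) = -2 + (-4 + Y²) = -6 + Y²)
14 + n(b(1))*a(8) = 14 + (-4 - 3*0)*(-6 + 8²) = 14 + (-4 + 0)*(-6 + 64) = 14 - 4*58 = 14 - 232 = -218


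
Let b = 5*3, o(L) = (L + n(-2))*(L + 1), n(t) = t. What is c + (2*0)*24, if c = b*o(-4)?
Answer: 270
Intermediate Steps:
o(L) = (1 + L)*(-2 + L) (o(L) = (L - 2)*(L + 1) = (-2 + L)*(1 + L) = (1 + L)*(-2 + L))
b = 15
c = 270 (c = 15*(-2 + (-4)**2 - 1*(-4)) = 15*(-2 + 16 + 4) = 15*18 = 270)
c + (2*0)*24 = 270 + (2*0)*24 = 270 + 0*24 = 270 + 0 = 270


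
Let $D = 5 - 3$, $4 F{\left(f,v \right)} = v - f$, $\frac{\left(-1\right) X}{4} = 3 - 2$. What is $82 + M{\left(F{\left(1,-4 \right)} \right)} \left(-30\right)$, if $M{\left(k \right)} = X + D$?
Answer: $142$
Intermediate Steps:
$X = -4$ ($X = - 4 \left(3 - 2\right) = \left(-4\right) 1 = -4$)
$F{\left(f,v \right)} = - \frac{f}{4} + \frac{v}{4}$ ($F{\left(f,v \right)} = \frac{v - f}{4} = - \frac{f}{4} + \frac{v}{4}$)
$D = 2$
$M{\left(k \right)} = -2$ ($M{\left(k \right)} = -4 + 2 = -2$)
$82 + M{\left(F{\left(1,-4 \right)} \right)} \left(-30\right) = 82 - -60 = 82 + 60 = 142$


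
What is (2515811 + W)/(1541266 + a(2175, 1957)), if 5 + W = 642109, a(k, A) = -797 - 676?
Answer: 3157915/1539793 ≈ 2.0509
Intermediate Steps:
a(k, A) = -1473
W = 642104 (W = -5 + 642109 = 642104)
(2515811 + W)/(1541266 + a(2175, 1957)) = (2515811 + 642104)/(1541266 - 1473) = 3157915/1539793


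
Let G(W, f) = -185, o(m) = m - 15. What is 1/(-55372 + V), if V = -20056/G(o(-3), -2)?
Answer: -185/10223764 ≈ -1.8095e-5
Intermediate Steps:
o(m) = -15 + m
V = 20056/185 (V = -20056/(-185) = -20056*(-1/185) = 20056/185 ≈ 108.41)
1/(-55372 + V) = 1/(-55372 + 20056/185) = 1/(-10223764/185) = -185/10223764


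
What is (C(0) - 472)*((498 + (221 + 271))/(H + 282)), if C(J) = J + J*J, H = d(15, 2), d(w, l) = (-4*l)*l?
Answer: -233640/133 ≈ -1756.7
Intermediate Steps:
d(w, l) = -4*l**2
H = -16 (H = -4*2**2 = -4*4 = -16)
C(J) = J + J**2
(C(0) - 472)*((498 + (221 + 271))/(H + 282)) = (0*(1 + 0) - 472)*((498 + (221 + 271))/(-16 + 282)) = (0*1 - 472)*((498 + 492)/266) = (0 - 472)*(990*(1/266)) = -472*495/133 = -233640/133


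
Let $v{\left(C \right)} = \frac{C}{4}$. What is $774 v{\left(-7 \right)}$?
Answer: $- \frac{2709}{2} \approx -1354.5$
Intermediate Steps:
$v{\left(C \right)} = \frac{C}{4}$ ($v{\left(C \right)} = C \frac{1}{4} = \frac{C}{4}$)
$774 v{\left(-7 \right)} = 774 \cdot \frac{1}{4} \left(-7\right) = 774 \left(- \frac{7}{4}\right) = - \frac{2709}{2}$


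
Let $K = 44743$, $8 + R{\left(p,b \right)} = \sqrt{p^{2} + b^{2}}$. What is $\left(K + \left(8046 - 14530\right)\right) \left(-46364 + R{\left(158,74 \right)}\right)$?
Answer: $-1774146348 + 76518 \sqrt{7610} \approx -1.7675 \cdot 10^{9}$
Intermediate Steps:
$R{\left(p,b \right)} = -8 + \sqrt{b^{2} + p^{2}}$ ($R{\left(p,b \right)} = -8 + \sqrt{p^{2} + b^{2}} = -8 + \sqrt{b^{2} + p^{2}}$)
$\left(K + \left(8046 - 14530\right)\right) \left(-46364 + R{\left(158,74 \right)}\right) = \left(44743 + \left(8046 - 14530\right)\right) \left(-46364 - \left(8 - \sqrt{74^{2} + 158^{2}}\right)\right) = \left(44743 + \left(8046 - 14530\right)\right) \left(-46364 - \left(8 - \sqrt{5476 + 24964}\right)\right) = \left(44743 - 6484\right) \left(-46364 - \left(8 - \sqrt{30440}\right)\right) = 38259 \left(-46364 - \left(8 - 2 \sqrt{7610}\right)\right) = 38259 \left(-46372 + 2 \sqrt{7610}\right) = -1774146348 + 76518 \sqrt{7610}$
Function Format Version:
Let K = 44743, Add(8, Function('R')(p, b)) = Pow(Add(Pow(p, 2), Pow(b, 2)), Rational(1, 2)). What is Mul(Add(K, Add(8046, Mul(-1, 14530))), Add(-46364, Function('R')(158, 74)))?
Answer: Add(-1774146348, Mul(76518, Pow(7610, Rational(1, 2)))) ≈ -1.7675e+9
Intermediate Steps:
Function('R')(p, b) = Add(-8, Pow(Add(Pow(b, 2), Pow(p, 2)), Rational(1, 2))) (Function('R')(p, b) = Add(-8, Pow(Add(Pow(p, 2), Pow(b, 2)), Rational(1, 2))) = Add(-8, Pow(Add(Pow(b, 2), Pow(p, 2)), Rational(1, 2))))
Mul(Add(K, Add(8046, Mul(-1, 14530))), Add(-46364, Function('R')(158, 74))) = Mul(Add(44743, Add(8046, Mul(-1, 14530))), Add(-46364, Add(-8, Pow(Add(Pow(74, 2), Pow(158, 2)), Rational(1, 2))))) = Mul(Add(44743, Add(8046, -14530)), Add(-46364, Add(-8, Pow(Add(5476, 24964), Rational(1, 2))))) = Mul(Add(44743, -6484), Add(-46364, Add(-8, Pow(30440, Rational(1, 2))))) = Mul(38259, Add(-46364, Add(-8, Mul(2, Pow(7610, Rational(1, 2)))))) = Mul(38259, Add(-46372, Mul(2, Pow(7610, Rational(1, 2))))) = Add(-1774146348, Mul(76518, Pow(7610, Rational(1, 2))))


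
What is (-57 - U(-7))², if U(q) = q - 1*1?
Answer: 2401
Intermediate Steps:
U(q) = -1 + q (U(q) = q - 1 = -1 + q)
(-57 - U(-7))² = (-57 - (-1 - 7))² = (-57 - 1*(-8))² = (-57 + 8)² = (-49)² = 2401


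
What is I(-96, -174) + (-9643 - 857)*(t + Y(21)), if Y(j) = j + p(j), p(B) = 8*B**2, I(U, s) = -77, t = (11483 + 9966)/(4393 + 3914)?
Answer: -103260685213/2769 ≈ -3.7292e+7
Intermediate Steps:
t = 21449/8307 ≈ 2.5820
Y(j) = j + 8*j**2
I(-96, -174) + (-9643 - 857)*(t + Y(21)) = -77 + (-9643 - 857)*(21449/8307 + 21*(1 + 8*21)) = -77 - 10500*(21449/8307 + 21*(1 + 168)) = -77 - 10500*(21449/8307 + 21*169) = -77 - 10500*(21449/8307 + 3549) = -77 - 10500*29502992/8307 = -77 - 103260472000/2769 = -103260685213/2769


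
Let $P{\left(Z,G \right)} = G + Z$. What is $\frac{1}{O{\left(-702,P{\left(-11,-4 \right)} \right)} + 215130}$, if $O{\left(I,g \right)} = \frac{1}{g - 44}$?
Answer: $\frac{59}{12692669} \approx 4.6484 \cdot 10^{-6}$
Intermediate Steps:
$O{\left(I,g \right)} = \frac{1}{-44 + g}$
$\frac{1}{O{\left(-702,P{\left(-11,-4 \right)} \right)} + 215130} = \frac{1}{\frac{1}{-44 - 15} + 215130} = \frac{1}{\frac{1}{-59} + 215130} = \frac{1}{- \frac{1}{59} + 215130} = \frac{1}{\frac{12692669}{59}} = \frac{59}{12692669}$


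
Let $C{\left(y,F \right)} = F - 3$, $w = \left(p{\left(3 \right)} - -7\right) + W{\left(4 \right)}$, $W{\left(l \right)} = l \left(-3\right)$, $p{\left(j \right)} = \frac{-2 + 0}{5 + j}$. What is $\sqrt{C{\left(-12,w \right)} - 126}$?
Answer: $\frac{i \sqrt{537}}{2} \approx 11.587 i$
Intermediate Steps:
$p{\left(j \right)} = - \frac{2}{5 + j}$ ($p{\left(j \right)} = \frac{1}{5 + j} \left(-2\right) = - \frac{2}{5 + j}$)
$W{\left(l \right)} = - 3 l$
$w = - \frac{21}{4}$ ($w = \left(- \frac{2}{5 + 3} - -7\right) - 12 = \left(- \frac{2}{8} + 7\right) - 12 = \left(\left(-2\right) \frac{1}{8} + 7\right) - 12 = \left(- \frac{1}{4} + 7\right) - 12 = \frac{27}{4} - 12 = - \frac{21}{4} \approx -5.25$)
$C{\left(y,F \right)} = -3 + F$ ($C{\left(y,F \right)} = F - 3 = -3 + F$)
$\sqrt{C{\left(-12,w \right)} - 126} = \sqrt{\left(-3 - \frac{21}{4}\right) - 126} = \sqrt{- \frac{33}{4} - 126} = \sqrt{- \frac{537}{4}} = \frac{i \sqrt{537}}{2}$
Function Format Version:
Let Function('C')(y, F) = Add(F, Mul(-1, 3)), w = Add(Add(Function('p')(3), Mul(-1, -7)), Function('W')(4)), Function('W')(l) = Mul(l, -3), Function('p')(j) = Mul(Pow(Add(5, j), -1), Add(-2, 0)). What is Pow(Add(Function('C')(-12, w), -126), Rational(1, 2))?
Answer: Mul(Rational(1, 2), I, Pow(537, Rational(1, 2))) ≈ Mul(11.587, I)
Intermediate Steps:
Function('p')(j) = Mul(-2, Pow(Add(5, j), -1)) (Function('p')(j) = Mul(Pow(Add(5, j), -1), -2) = Mul(-2, Pow(Add(5, j), -1)))
Function('W')(l) = Mul(-3, l)
w = Rational(-21, 4) (w = Add(Add(Mul(-2, Pow(Add(5, 3), -1)), Mul(-1, -7)), Mul(-3, 4)) = Add(Add(Mul(-2, Pow(8, -1)), 7), -12) = Add(Add(Mul(-2, Rational(1, 8)), 7), -12) = Add(Add(Rational(-1, 4), 7), -12) = Add(Rational(27, 4), -12) = Rational(-21, 4) ≈ -5.2500)
Function('C')(y, F) = Add(-3, F) (Function('C')(y, F) = Add(F, -3) = Add(-3, F))
Pow(Add(Function('C')(-12, w), -126), Rational(1, 2)) = Pow(Add(Add(-3, Rational(-21, 4)), -126), Rational(1, 2)) = Pow(Add(Rational(-33, 4), -126), Rational(1, 2)) = Pow(Rational(-537, 4), Rational(1, 2)) = Mul(Rational(1, 2), I, Pow(537, Rational(1, 2)))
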